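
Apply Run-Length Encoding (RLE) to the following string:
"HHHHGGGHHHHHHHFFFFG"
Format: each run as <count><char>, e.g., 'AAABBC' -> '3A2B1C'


Scanning runs left to right:
  i=0: run of 'H' x 4 -> '4H'
  i=4: run of 'G' x 3 -> '3G'
  i=7: run of 'H' x 7 -> '7H'
  i=14: run of 'F' x 4 -> '4F'
  i=18: run of 'G' x 1 -> '1G'

RLE = 4H3G7H4F1G


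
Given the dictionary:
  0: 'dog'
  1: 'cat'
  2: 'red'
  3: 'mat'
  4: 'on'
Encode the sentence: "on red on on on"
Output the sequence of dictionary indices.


Look up each word in the dictionary:
  'on' -> 4
  'red' -> 2
  'on' -> 4
  'on' -> 4
  'on' -> 4

Encoded: [4, 2, 4, 4, 4]


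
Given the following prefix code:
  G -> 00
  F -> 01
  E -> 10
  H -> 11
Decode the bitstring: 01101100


Decoding step by step:
Bits 01 -> F
Bits 10 -> E
Bits 11 -> H
Bits 00 -> G


Decoded message: FEHG


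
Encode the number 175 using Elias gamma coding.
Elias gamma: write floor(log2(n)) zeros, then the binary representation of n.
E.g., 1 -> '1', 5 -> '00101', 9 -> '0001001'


num_bits = floor(log2(175)) + 1 = 8
leading_zeros = num_bits - 1 = 7
binary(175) = 10101111

Elias gamma(175) = '0000000' + '10101111' = 000000010101111 (15 bits)


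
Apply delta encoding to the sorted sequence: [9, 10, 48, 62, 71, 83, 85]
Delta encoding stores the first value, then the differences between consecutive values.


First value: 9
Deltas:
  10 - 9 = 1
  48 - 10 = 38
  62 - 48 = 14
  71 - 62 = 9
  83 - 71 = 12
  85 - 83 = 2


Delta encoded: [9, 1, 38, 14, 9, 12, 2]


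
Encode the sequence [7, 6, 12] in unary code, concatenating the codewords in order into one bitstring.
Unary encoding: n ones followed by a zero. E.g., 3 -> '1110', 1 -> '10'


Encode each number as n ones followed by a terminating 0:
  7 -> 11111110 (8 bits)
  6 -> 1111110 (7 bits)
  12 -> 1111111111110 (13 bits)
Total length = 8 + 7 + 13 = 28 bits.

Unary([7, 6, 12]) = 1111111011111101111111111110 (28 bits)


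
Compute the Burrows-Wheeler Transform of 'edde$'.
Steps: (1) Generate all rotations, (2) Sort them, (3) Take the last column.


Rotations (sorted):
  0: $edde -> last char: e
  1: dde$e -> last char: e
  2: de$ed -> last char: d
  3: e$edd -> last char: d
  4: edde$ -> last char: $


BWT = eedd$


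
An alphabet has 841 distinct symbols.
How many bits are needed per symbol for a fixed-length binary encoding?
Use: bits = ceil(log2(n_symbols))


log2(841) = 9.716
Bracket: 2^9 = 512 < 841 <= 2^10 = 1024
So ceil(log2(841)) = 10

bits = ceil(log2(841)) = ceil(9.716) = 10 bits


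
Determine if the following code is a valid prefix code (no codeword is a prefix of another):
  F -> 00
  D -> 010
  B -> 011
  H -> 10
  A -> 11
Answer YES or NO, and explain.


Checking each pair (does one codeword prefix another?):
  F='00' vs D='010': no prefix
  F='00' vs B='011': no prefix
  F='00' vs H='10': no prefix
  F='00' vs A='11': no prefix
  D='010' vs F='00': no prefix
  D='010' vs B='011': no prefix
  D='010' vs H='10': no prefix
  D='010' vs A='11': no prefix
  B='011' vs F='00': no prefix
  B='011' vs D='010': no prefix
  B='011' vs H='10': no prefix
  B='011' vs A='11': no prefix
  H='10' vs F='00': no prefix
  H='10' vs D='010': no prefix
  H='10' vs B='011': no prefix
  H='10' vs A='11': no prefix
  A='11' vs F='00': no prefix
  A='11' vs D='010': no prefix
  A='11' vs B='011': no prefix
  A='11' vs H='10': no prefix
No violation found over all pairs.

YES -- this is a valid prefix code. No codeword is a prefix of any other codeword.


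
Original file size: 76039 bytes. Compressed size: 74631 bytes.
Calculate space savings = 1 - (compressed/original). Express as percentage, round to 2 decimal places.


ratio = compressed/original = 74631/76039 = 0.981483
savings = 1 - ratio = 1 - 0.981483 = 0.018517
as a percentage: 0.018517 * 100 = 1.85%

Space savings = 1 - 74631/76039 = 1.85%


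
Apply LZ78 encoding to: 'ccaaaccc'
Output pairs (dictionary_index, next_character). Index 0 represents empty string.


LZ78 encoding steps:
Dictionary: {0: ''}
Step 1: w='' (idx 0), next='c' -> output (0, 'c'), add 'c' as idx 1
Step 2: w='c' (idx 1), next='a' -> output (1, 'a'), add 'ca' as idx 2
Step 3: w='' (idx 0), next='a' -> output (0, 'a'), add 'a' as idx 3
Step 4: w='a' (idx 3), next='c' -> output (3, 'c'), add 'ac' as idx 4
Step 5: w='c' (idx 1), next='c' -> output (1, 'c'), add 'cc' as idx 5


Encoded: [(0, 'c'), (1, 'a'), (0, 'a'), (3, 'c'), (1, 'c')]


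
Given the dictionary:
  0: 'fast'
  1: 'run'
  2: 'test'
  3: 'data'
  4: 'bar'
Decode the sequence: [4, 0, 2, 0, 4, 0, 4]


Look up each index in the dictionary:
  4 -> 'bar'
  0 -> 'fast'
  2 -> 'test'
  0 -> 'fast'
  4 -> 'bar'
  0 -> 'fast'
  4 -> 'bar'

Decoded: "bar fast test fast bar fast bar"


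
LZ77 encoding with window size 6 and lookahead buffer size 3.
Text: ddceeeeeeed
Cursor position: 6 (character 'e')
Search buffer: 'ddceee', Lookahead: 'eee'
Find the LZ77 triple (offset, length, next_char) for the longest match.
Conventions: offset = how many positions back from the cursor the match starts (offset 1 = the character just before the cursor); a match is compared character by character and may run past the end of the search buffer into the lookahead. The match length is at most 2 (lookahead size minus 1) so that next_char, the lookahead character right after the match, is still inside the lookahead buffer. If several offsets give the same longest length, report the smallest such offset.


Try each offset into the search buffer:
  offset=1 (pos 5, char 'e'): match length 2
  offset=2 (pos 4, char 'e'): match length 2
  offset=3 (pos 3, char 'e'): match length 2
  offset=4 (pos 2, char 'c'): match length 0
  offset=5 (pos 1, char 'd'): match length 0
  offset=6 (pos 0, char 'd'): match length 0
Longest match has length 2, found at offsets 1, 2, 3; take the smallest, offset 1.
next_char = character at position 6 + 2 = 8 -> 'e'

Best match: offset=1, length=2 (matching 'ee' starting at position 5)
LZ77 triple: (1, 2, 'e')


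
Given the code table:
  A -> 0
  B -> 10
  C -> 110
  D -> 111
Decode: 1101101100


Decoding:
110 -> C
110 -> C
110 -> C
0 -> A


Result: CCCA


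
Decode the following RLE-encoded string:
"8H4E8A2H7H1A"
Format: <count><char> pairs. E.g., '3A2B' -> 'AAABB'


Expanding each <count><char> pair:
  8H -> 'HHHHHHHH'
  4E -> 'EEEE'
  8A -> 'AAAAAAAA'
  2H -> 'HH'
  7H -> 'HHHHHHH'
  1A -> 'A'

Decoded = HHHHHHHHEEEEAAAAAAAAHHHHHHHHHA


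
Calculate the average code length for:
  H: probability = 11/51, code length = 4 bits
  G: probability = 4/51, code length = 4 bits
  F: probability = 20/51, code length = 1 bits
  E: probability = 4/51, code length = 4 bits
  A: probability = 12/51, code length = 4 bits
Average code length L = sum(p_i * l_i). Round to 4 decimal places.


Weighted contributions p_i * l_i:
  H: (11/51) * 4 = 44/51
  G: (4/51) * 4 = 16/51
  F: (20/51) * 1 = 20/51
  E: (4/51) * 4 = 16/51
  A: (12/51) * 4 = 48/51
Sum = (44 + 16 + 20 + 16 + 48)/51 = 144/51

L = 144/51 = 2.8235 bits/symbol


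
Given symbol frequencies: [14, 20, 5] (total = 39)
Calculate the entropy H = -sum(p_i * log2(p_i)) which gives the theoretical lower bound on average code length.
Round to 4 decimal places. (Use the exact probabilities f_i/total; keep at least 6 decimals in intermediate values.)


Per-symbol terms -p_i * log2(p_i) with p_i = f_i/39:
  p = 14/39 = 0.358974: log2(p) = -1.478047, -p*log2(p) = 0.530581
  p = 20/39 = 0.512821: log2(p) = -0.963474, -p*log2(p) = 0.494089
  p = 5/39 = 0.128205: log2(p) = -2.963474, -p*log2(p) = 0.379933
H = 0.530581 + 0.494089 + 0.379933 = 1.404603

H = 1.4046 bits/symbol


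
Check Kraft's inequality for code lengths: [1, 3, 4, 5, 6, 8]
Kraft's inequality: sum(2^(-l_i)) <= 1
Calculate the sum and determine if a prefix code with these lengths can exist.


Sum = 2^(-1) + 2^(-3) + 2^(-4) + 2^(-5) + 2^(-6) + 2^(-8)
    = 0.5 + 0.125 + 0.0625 + 0.03125 + 0.015625 + 0.00390625
    = 189/256 = 0.73828125
Since 0.73828125 <= 1, Kraft's inequality IS satisfied.
A prefix code with these lengths CAN exist.

Kraft sum = 0.73828125. Satisfied.


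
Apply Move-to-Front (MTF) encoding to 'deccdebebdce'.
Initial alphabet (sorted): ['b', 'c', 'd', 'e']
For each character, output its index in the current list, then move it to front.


MTF encoding:
'd': index 2 in ['b', 'c', 'd', 'e'] -> ['d', 'b', 'c', 'e']
'e': index 3 in ['d', 'b', 'c', 'e'] -> ['e', 'd', 'b', 'c']
'c': index 3 in ['e', 'd', 'b', 'c'] -> ['c', 'e', 'd', 'b']
'c': index 0 in ['c', 'e', 'd', 'b'] -> ['c', 'e', 'd', 'b']
'd': index 2 in ['c', 'e', 'd', 'b'] -> ['d', 'c', 'e', 'b']
'e': index 2 in ['d', 'c', 'e', 'b'] -> ['e', 'd', 'c', 'b']
'b': index 3 in ['e', 'd', 'c', 'b'] -> ['b', 'e', 'd', 'c']
'e': index 1 in ['b', 'e', 'd', 'c'] -> ['e', 'b', 'd', 'c']
'b': index 1 in ['e', 'b', 'd', 'c'] -> ['b', 'e', 'd', 'c']
'd': index 2 in ['b', 'e', 'd', 'c'] -> ['d', 'b', 'e', 'c']
'c': index 3 in ['d', 'b', 'e', 'c'] -> ['c', 'd', 'b', 'e']
'e': index 3 in ['c', 'd', 'b', 'e'] -> ['e', 'c', 'd', 'b']


Output: [2, 3, 3, 0, 2, 2, 3, 1, 1, 2, 3, 3]


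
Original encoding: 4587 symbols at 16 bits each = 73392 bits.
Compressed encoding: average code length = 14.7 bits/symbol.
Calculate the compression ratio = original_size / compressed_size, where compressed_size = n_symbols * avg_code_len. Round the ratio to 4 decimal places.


original_size = n_symbols * orig_bits = 4587 * 16 = 73392 bits
compressed_size = n_symbols * avg_code_len = 4587 * 14.7 = 67428.9 bits
ratio = original_size / compressed_size = 73392 / 67428.9 = 1.0884

Compression ratio = 1.0884


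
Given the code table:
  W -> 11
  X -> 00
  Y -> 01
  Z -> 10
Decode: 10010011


Decoding:
10 -> Z
01 -> Y
00 -> X
11 -> W


Result: ZYXW


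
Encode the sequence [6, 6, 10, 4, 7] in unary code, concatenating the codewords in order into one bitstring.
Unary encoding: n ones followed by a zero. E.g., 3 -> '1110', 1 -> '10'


Encode each number as n ones followed by a terminating 0:
  6 -> 1111110 (7 bits)
  6 -> 1111110 (7 bits)
  10 -> 11111111110 (11 bits)
  4 -> 11110 (5 bits)
  7 -> 11111110 (8 bits)
Total length = 7 + 7 + 11 + 5 + 8 = 38 bits.

Unary([6, 6, 10, 4, 7]) = 11111101111110111111111101111011111110 (38 bits)


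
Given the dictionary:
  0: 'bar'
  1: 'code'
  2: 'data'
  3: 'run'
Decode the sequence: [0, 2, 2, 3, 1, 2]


Look up each index in the dictionary:
  0 -> 'bar'
  2 -> 'data'
  2 -> 'data'
  3 -> 'run'
  1 -> 'code'
  2 -> 'data'

Decoded: "bar data data run code data"


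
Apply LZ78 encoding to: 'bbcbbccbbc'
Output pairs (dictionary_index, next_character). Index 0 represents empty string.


LZ78 encoding steps:
Dictionary: {0: ''}
Step 1: w='' (idx 0), next='b' -> output (0, 'b'), add 'b' as idx 1
Step 2: w='b' (idx 1), next='c' -> output (1, 'c'), add 'bc' as idx 2
Step 3: w='b' (idx 1), next='b' -> output (1, 'b'), add 'bb' as idx 3
Step 4: w='' (idx 0), next='c' -> output (0, 'c'), add 'c' as idx 4
Step 5: w='c' (idx 4), next='b' -> output (4, 'b'), add 'cb' as idx 5
Step 6: w='bc' (idx 2), end of input -> output (2, '')


Encoded: [(0, 'b'), (1, 'c'), (1, 'b'), (0, 'c'), (4, 'b'), (2, '')]


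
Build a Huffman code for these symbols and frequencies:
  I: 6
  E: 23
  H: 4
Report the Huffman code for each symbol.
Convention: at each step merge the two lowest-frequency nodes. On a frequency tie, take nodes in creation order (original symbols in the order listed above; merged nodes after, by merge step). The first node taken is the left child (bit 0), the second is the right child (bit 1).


Huffman tree construction:
Step 1: Merge H(4) + I(6) = 10
Step 2: Merge (H+I)(10) + E(23) = 33
Read each symbol's code off the tree from the root (left child = 0, right child = 1).

Codes:
  I: 01 (length 2)
  E: 1 (length 1)
  H: 00 (length 2)
Average code length: 43/33 = 1.3030 bits/symbol


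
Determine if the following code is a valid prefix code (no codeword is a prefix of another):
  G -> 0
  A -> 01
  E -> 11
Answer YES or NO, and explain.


Checking each pair (does one codeword prefix another?):
  G='0' vs A='01': prefix -- VIOLATION

NO -- this is NOT a valid prefix code. G (0) is a prefix of A (01).


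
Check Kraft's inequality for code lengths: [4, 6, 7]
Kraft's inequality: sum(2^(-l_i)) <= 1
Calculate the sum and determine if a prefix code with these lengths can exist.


Sum = 2^(-4) + 2^(-6) + 2^(-7)
    = 0.0625 + 0.015625 + 0.0078125
    = 11/128 = 0.0859375
Since 0.0859375 <= 1, Kraft's inequality IS satisfied.
A prefix code with these lengths CAN exist.

Kraft sum = 0.0859375. Satisfied.


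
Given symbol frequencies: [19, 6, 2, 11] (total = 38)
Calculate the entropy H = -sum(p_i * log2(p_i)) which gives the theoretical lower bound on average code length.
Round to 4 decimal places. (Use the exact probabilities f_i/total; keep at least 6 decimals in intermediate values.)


Per-symbol terms -p_i * log2(p_i) with p_i = f_i/38:
  p = 19/38 = 0.500000: log2(p) = -1.000000, -p*log2(p) = 0.500000
  p = 6/38 = 0.157895: log2(p) = -2.662965, -p*log2(p) = 0.420468
  p = 2/38 = 0.052632: log2(p) = -4.247928, -p*log2(p) = 0.223575
  p = 11/38 = 0.289474: log2(p) = -1.788496, -p*log2(p) = 0.517722
H = 0.500000 + 0.420468 + 0.223575 + 0.517722 = 1.661765

H = 1.6618 bits/symbol


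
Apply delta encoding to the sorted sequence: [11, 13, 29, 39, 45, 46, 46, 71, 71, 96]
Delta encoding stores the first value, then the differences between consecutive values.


First value: 11
Deltas:
  13 - 11 = 2
  29 - 13 = 16
  39 - 29 = 10
  45 - 39 = 6
  46 - 45 = 1
  46 - 46 = 0
  71 - 46 = 25
  71 - 71 = 0
  96 - 71 = 25


Delta encoded: [11, 2, 16, 10, 6, 1, 0, 25, 0, 25]


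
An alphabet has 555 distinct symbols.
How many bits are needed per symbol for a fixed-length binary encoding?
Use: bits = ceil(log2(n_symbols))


log2(555) = 9.1163
Bracket: 2^9 = 512 < 555 <= 2^10 = 1024
So ceil(log2(555)) = 10

bits = ceil(log2(555)) = ceil(9.1163) = 10 bits


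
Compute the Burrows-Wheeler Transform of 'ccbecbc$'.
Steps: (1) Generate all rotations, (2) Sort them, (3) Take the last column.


Rotations (sorted):
  0: $ccbecbc -> last char: c
  1: bc$ccbec -> last char: c
  2: becbc$cc -> last char: c
  3: c$ccbecb -> last char: b
  4: cbc$ccbe -> last char: e
  5: cbecbc$c -> last char: c
  6: ccbecbc$ -> last char: $
  7: ecbc$ccb -> last char: b


BWT = cccbec$b


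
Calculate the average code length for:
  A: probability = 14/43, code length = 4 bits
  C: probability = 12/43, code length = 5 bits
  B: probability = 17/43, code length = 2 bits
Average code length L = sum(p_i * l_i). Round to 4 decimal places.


Weighted contributions p_i * l_i:
  A: (14/43) * 4 = 56/43
  C: (12/43) * 5 = 60/43
  B: (17/43) * 2 = 34/43
Sum = (56 + 60 + 34)/43 = 150/43

L = 150/43 = 3.4884 bits/symbol


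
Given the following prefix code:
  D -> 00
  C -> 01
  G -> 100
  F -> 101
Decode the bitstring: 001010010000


Decoding step by step:
Bits 00 -> D
Bits 101 -> F
Bits 00 -> D
Bits 100 -> G
Bits 00 -> D


Decoded message: DFDGD


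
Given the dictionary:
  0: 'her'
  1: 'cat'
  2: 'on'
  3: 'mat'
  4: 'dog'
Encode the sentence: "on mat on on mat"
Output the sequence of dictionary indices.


Look up each word in the dictionary:
  'on' -> 2
  'mat' -> 3
  'on' -> 2
  'on' -> 2
  'mat' -> 3

Encoded: [2, 3, 2, 2, 3]


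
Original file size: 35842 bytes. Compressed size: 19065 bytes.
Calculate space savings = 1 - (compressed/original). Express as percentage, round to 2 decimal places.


ratio = compressed/original = 19065/35842 = 0.531918
savings = 1 - ratio = 1 - 0.531918 = 0.468082
as a percentage: 0.468082 * 100 = 46.81%

Space savings = 1 - 19065/35842 = 46.81%


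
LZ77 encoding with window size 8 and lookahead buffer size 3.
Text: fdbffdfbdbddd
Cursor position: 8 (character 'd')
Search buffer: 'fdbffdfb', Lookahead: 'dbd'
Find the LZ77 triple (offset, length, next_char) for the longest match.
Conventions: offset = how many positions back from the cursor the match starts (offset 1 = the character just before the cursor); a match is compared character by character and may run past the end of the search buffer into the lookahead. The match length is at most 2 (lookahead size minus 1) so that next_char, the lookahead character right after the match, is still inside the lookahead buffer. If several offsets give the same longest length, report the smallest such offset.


Try each offset into the search buffer:
  offset=1 (pos 7, char 'b'): match length 0
  offset=2 (pos 6, char 'f'): match length 0
  offset=3 (pos 5, char 'd'): match length 1
  offset=4 (pos 4, char 'f'): match length 0
  offset=5 (pos 3, char 'f'): match length 0
  offset=6 (pos 2, char 'b'): match length 0
  offset=7 (pos 1, char 'd'): match length 2
  offset=8 (pos 0, char 'f'): match length 0
Longest match has length 2 at offset 7.
next_char = character at position 8 + 2 = 10 -> 'd'

Best match: offset=7, length=2 (matching 'db' starting at position 1)
LZ77 triple: (7, 2, 'd')


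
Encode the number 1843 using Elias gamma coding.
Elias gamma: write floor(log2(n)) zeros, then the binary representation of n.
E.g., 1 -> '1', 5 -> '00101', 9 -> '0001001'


num_bits = floor(log2(1843)) + 1 = 11
leading_zeros = num_bits - 1 = 10
binary(1843) = 11100110011

Elias gamma(1843) = '0000000000' + '11100110011' = 000000000011100110011 (21 bits)


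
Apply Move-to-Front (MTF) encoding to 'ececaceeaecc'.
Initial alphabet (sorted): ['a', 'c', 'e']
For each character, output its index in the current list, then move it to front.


MTF encoding:
'e': index 2 in ['a', 'c', 'e'] -> ['e', 'a', 'c']
'c': index 2 in ['e', 'a', 'c'] -> ['c', 'e', 'a']
'e': index 1 in ['c', 'e', 'a'] -> ['e', 'c', 'a']
'c': index 1 in ['e', 'c', 'a'] -> ['c', 'e', 'a']
'a': index 2 in ['c', 'e', 'a'] -> ['a', 'c', 'e']
'c': index 1 in ['a', 'c', 'e'] -> ['c', 'a', 'e']
'e': index 2 in ['c', 'a', 'e'] -> ['e', 'c', 'a']
'e': index 0 in ['e', 'c', 'a'] -> ['e', 'c', 'a']
'a': index 2 in ['e', 'c', 'a'] -> ['a', 'e', 'c']
'e': index 1 in ['a', 'e', 'c'] -> ['e', 'a', 'c']
'c': index 2 in ['e', 'a', 'c'] -> ['c', 'e', 'a']
'c': index 0 in ['c', 'e', 'a'] -> ['c', 'e', 'a']


Output: [2, 2, 1, 1, 2, 1, 2, 0, 2, 1, 2, 0]


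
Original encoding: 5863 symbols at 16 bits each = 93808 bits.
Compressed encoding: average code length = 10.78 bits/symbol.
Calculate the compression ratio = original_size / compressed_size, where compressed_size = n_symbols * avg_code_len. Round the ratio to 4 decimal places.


original_size = n_symbols * orig_bits = 5863 * 16 = 93808 bits
compressed_size = n_symbols * avg_code_len = 5863 * 10.78 = 63203.14 bits
ratio = original_size / compressed_size = 93808 / 63203.14 = 1.4842

Compression ratio = 1.4842


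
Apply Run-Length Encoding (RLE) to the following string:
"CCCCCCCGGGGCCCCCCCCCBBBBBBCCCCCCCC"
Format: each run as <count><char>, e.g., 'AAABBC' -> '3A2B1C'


Scanning runs left to right:
  i=0: run of 'C' x 7 -> '7C'
  i=7: run of 'G' x 4 -> '4G'
  i=11: run of 'C' x 9 -> '9C'
  i=20: run of 'B' x 6 -> '6B'
  i=26: run of 'C' x 8 -> '8C'

RLE = 7C4G9C6B8C


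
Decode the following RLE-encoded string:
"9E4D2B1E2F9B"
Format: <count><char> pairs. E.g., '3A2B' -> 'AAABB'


Expanding each <count><char> pair:
  9E -> 'EEEEEEEEE'
  4D -> 'DDDD'
  2B -> 'BB'
  1E -> 'E'
  2F -> 'FF'
  9B -> 'BBBBBBBBB'

Decoded = EEEEEEEEEDDDDBBEFFBBBBBBBBB


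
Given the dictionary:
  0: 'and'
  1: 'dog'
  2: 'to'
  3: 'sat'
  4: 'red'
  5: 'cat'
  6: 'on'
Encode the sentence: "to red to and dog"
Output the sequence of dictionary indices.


Look up each word in the dictionary:
  'to' -> 2
  'red' -> 4
  'to' -> 2
  'and' -> 0
  'dog' -> 1

Encoded: [2, 4, 2, 0, 1]


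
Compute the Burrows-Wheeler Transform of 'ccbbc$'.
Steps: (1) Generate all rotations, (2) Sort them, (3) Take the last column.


Rotations (sorted):
  0: $ccbbc -> last char: c
  1: bbc$cc -> last char: c
  2: bc$ccb -> last char: b
  3: c$ccbb -> last char: b
  4: cbbc$c -> last char: c
  5: ccbbc$ -> last char: $


BWT = ccbbc$


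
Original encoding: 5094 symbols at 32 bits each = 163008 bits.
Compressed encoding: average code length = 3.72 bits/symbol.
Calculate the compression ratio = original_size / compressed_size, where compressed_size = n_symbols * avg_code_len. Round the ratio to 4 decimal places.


original_size = n_symbols * orig_bits = 5094 * 32 = 163008 bits
compressed_size = n_symbols * avg_code_len = 5094 * 3.72 = 18949.68 bits
ratio = original_size / compressed_size = 163008 / 18949.68 = 8.6022

Compression ratio = 8.6022


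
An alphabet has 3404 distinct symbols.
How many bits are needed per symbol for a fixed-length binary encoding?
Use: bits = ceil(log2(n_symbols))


log2(3404) = 11.733
Bracket: 2^11 = 2048 < 3404 <= 2^12 = 4096
So ceil(log2(3404)) = 12

bits = ceil(log2(3404)) = ceil(11.733) = 12 bits


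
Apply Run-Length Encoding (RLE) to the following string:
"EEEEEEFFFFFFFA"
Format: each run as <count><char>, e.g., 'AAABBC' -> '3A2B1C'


Scanning runs left to right:
  i=0: run of 'E' x 6 -> '6E'
  i=6: run of 'F' x 7 -> '7F'
  i=13: run of 'A' x 1 -> '1A'

RLE = 6E7F1A


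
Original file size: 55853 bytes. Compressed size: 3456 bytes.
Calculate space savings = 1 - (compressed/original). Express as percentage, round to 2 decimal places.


ratio = compressed/original = 3456/55853 = 0.061877
savings = 1 - ratio = 1 - 0.061877 = 0.938123
as a percentage: 0.938123 * 100 = 93.81%

Space savings = 1 - 3456/55853 = 93.81%


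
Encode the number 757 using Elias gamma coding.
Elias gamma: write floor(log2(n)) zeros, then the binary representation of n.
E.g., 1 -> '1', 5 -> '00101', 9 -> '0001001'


num_bits = floor(log2(757)) + 1 = 10
leading_zeros = num_bits - 1 = 9
binary(757) = 1011110101

Elias gamma(757) = '000000000' + '1011110101' = 0000000001011110101 (19 bits)


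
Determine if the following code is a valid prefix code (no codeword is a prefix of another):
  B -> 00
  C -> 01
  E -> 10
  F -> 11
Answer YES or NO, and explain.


Checking each pair (does one codeword prefix another?):
  B='00' vs C='01': no prefix
  B='00' vs E='10': no prefix
  B='00' vs F='11': no prefix
  C='01' vs B='00': no prefix
  C='01' vs E='10': no prefix
  C='01' vs F='11': no prefix
  E='10' vs B='00': no prefix
  E='10' vs C='01': no prefix
  E='10' vs F='11': no prefix
  F='11' vs B='00': no prefix
  F='11' vs C='01': no prefix
  F='11' vs E='10': no prefix
No violation found over all pairs.

YES -- this is a valid prefix code. No codeword is a prefix of any other codeword.


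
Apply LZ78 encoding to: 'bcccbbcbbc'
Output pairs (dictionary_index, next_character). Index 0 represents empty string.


LZ78 encoding steps:
Dictionary: {0: ''}
Step 1: w='' (idx 0), next='b' -> output (0, 'b'), add 'b' as idx 1
Step 2: w='' (idx 0), next='c' -> output (0, 'c'), add 'c' as idx 2
Step 3: w='c' (idx 2), next='c' -> output (2, 'c'), add 'cc' as idx 3
Step 4: w='b' (idx 1), next='b' -> output (1, 'b'), add 'bb' as idx 4
Step 5: w='c' (idx 2), next='b' -> output (2, 'b'), add 'cb' as idx 5
Step 6: w='b' (idx 1), next='c' -> output (1, 'c'), add 'bc' as idx 6


Encoded: [(0, 'b'), (0, 'c'), (2, 'c'), (1, 'b'), (2, 'b'), (1, 'c')]


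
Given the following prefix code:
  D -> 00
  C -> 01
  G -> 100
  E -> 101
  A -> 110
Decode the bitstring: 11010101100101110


Decoding step by step:
Bits 110 -> A
Bits 101 -> E
Bits 01 -> C
Bits 100 -> G
Bits 101 -> E
Bits 110 -> A


Decoded message: AECGEA


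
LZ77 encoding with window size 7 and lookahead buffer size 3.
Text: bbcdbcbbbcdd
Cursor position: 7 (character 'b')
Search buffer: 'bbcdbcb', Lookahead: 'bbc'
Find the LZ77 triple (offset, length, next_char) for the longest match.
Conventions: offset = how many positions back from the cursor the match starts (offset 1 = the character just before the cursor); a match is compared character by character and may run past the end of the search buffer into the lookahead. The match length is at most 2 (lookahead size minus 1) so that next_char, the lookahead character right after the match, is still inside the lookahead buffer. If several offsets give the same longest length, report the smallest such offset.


Try each offset into the search buffer:
  offset=1 (pos 6, char 'b'): match length 2
  offset=2 (pos 5, char 'c'): match length 0
  offset=3 (pos 4, char 'b'): match length 1
  offset=4 (pos 3, char 'd'): match length 0
  offset=5 (pos 2, char 'c'): match length 0
  offset=6 (pos 1, char 'b'): match length 1
  offset=7 (pos 0, char 'b'): match length 2
Longest match has length 2, found at offsets 1, 7; take the smallest, offset 1.
next_char = character at position 7 + 2 = 9 -> 'c'

Best match: offset=1, length=2 (matching 'bb' starting at position 6)
LZ77 triple: (1, 2, 'c')


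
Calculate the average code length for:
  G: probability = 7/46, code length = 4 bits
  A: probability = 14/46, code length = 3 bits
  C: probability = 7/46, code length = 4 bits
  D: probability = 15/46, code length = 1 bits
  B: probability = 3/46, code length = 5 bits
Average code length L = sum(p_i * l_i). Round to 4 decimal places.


Weighted contributions p_i * l_i:
  G: (7/46) * 4 = 28/46
  A: (14/46) * 3 = 42/46
  C: (7/46) * 4 = 28/46
  D: (15/46) * 1 = 15/46
  B: (3/46) * 5 = 15/46
Sum = (28 + 42 + 28 + 15 + 15)/46 = 128/46

L = 128/46 = 2.7826 bits/symbol


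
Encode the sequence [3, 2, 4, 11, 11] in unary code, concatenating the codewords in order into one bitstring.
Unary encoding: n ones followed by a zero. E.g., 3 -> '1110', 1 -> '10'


Encode each number as n ones followed by a terminating 0:
  3 -> 1110 (4 bits)
  2 -> 110 (3 bits)
  4 -> 11110 (5 bits)
  11 -> 111111111110 (12 bits)
  11 -> 111111111110 (12 bits)
Total length = 4 + 3 + 5 + 12 + 12 = 36 bits.

Unary([3, 2, 4, 11, 11]) = 111011011110111111111110111111111110 (36 bits)


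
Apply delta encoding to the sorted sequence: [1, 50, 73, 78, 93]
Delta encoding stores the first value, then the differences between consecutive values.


First value: 1
Deltas:
  50 - 1 = 49
  73 - 50 = 23
  78 - 73 = 5
  93 - 78 = 15


Delta encoded: [1, 49, 23, 5, 15]


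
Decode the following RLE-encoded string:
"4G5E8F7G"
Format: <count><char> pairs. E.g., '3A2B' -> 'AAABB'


Expanding each <count><char> pair:
  4G -> 'GGGG'
  5E -> 'EEEEE'
  8F -> 'FFFFFFFF'
  7G -> 'GGGGGGG'

Decoded = GGGGEEEEEFFFFFFFFGGGGGGG


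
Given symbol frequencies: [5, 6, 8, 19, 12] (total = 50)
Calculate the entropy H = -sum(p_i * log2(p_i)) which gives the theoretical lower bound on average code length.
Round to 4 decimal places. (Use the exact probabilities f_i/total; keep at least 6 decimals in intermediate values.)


Per-symbol terms -p_i * log2(p_i) with p_i = f_i/50:
  p = 5/50 = 0.100000: log2(p) = -3.321928, -p*log2(p) = 0.332193
  p = 6/50 = 0.120000: log2(p) = -3.058894, -p*log2(p) = 0.367067
  p = 8/50 = 0.160000: log2(p) = -2.643856, -p*log2(p) = 0.423017
  p = 19/50 = 0.380000: log2(p) = -1.395929, -p*log2(p) = 0.530453
  p = 12/50 = 0.240000: log2(p) = -2.058894, -p*log2(p) = 0.494134
H = 0.332193 + 0.367067 + 0.423017 + 0.530453 + 0.494134 = 2.146864

H = 2.1469 bits/symbol


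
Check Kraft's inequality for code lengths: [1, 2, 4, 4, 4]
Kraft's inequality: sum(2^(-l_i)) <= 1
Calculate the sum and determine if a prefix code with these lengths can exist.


Sum = 2^(-1) + 2^(-2) + 2^(-4) + 2^(-4) + 2^(-4)
    = 0.5 + 0.25 + 0.0625 + 0.0625 + 0.0625
    = 15/16 = 0.9375
Since 0.9375 <= 1, Kraft's inequality IS satisfied.
A prefix code with these lengths CAN exist.

Kraft sum = 0.9375. Satisfied.


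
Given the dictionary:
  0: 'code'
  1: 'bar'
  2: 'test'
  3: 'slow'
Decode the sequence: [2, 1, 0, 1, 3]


Look up each index in the dictionary:
  2 -> 'test'
  1 -> 'bar'
  0 -> 'code'
  1 -> 'bar'
  3 -> 'slow'

Decoded: "test bar code bar slow"


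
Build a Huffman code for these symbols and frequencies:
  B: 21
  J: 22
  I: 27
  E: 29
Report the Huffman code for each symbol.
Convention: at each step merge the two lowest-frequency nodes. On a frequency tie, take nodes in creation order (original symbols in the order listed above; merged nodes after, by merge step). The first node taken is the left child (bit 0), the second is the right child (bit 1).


Huffman tree construction:
Step 1: Merge B(21) + J(22) = 43
Step 2: Merge I(27) + E(29) = 56
Step 3: Merge (B+J)(43) + (I+E)(56) = 99
Read each symbol's code off the tree from the root (left child = 0, right child = 1).

Codes:
  B: 00 (length 2)
  J: 01 (length 2)
  I: 10 (length 2)
  E: 11 (length 2)
Average code length: 198/99 = 2.0000 bits/symbol


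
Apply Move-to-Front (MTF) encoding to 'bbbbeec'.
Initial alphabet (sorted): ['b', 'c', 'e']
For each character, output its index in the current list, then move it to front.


MTF encoding:
'b': index 0 in ['b', 'c', 'e'] -> ['b', 'c', 'e']
'b': index 0 in ['b', 'c', 'e'] -> ['b', 'c', 'e']
'b': index 0 in ['b', 'c', 'e'] -> ['b', 'c', 'e']
'b': index 0 in ['b', 'c', 'e'] -> ['b', 'c', 'e']
'e': index 2 in ['b', 'c', 'e'] -> ['e', 'b', 'c']
'e': index 0 in ['e', 'b', 'c'] -> ['e', 'b', 'c']
'c': index 2 in ['e', 'b', 'c'] -> ['c', 'e', 'b']


Output: [0, 0, 0, 0, 2, 0, 2]


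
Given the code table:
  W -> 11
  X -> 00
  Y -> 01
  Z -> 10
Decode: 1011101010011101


Decoding:
10 -> Z
11 -> W
10 -> Z
10 -> Z
10 -> Z
01 -> Y
11 -> W
01 -> Y


Result: ZWZZZYWY


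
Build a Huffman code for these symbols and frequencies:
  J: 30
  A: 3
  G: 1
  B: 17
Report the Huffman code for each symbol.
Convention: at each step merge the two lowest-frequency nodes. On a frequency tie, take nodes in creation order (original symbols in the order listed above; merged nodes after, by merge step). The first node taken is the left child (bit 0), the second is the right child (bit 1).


Huffman tree construction:
Step 1: Merge G(1) + A(3) = 4
Step 2: Merge (G+A)(4) + B(17) = 21
Step 3: Merge ((G+A)+B)(21) + J(30) = 51
Read each symbol's code off the tree from the root (left child = 0, right child = 1).

Codes:
  J: 1 (length 1)
  A: 001 (length 3)
  G: 000 (length 3)
  B: 01 (length 2)
Average code length: 76/51 = 1.4902 bits/symbol


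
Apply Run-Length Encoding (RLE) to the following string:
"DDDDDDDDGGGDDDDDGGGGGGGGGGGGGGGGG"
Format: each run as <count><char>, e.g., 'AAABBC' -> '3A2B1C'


Scanning runs left to right:
  i=0: run of 'D' x 8 -> '8D'
  i=8: run of 'G' x 3 -> '3G'
  i=11: run of 'D' x 5 -> '5D'
  i=16: run of 'G' x 17 -> '17G'

RLE = 8D3G5D17G


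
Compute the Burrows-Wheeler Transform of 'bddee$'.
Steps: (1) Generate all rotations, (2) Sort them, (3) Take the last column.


Rotations (sorted):
  0: $bddee -> last char: e
  1: bddee$ -> last char: $
  2: ddee$b -> last char: b
  3: dee$bd -> last char: d
  4: e$bdde -> last char: e
  5: ee$bdd -> last char: d


BWT = e$bded


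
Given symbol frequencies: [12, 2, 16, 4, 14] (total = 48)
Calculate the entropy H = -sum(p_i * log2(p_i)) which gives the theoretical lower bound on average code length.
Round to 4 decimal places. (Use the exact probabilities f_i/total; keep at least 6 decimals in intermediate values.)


Per-symbol terms -p_i * log2(p_i) with p_i = f_i/48:
  p = 12/48 = 0.250000: log2(p) = -2.000000, -p*log2(p) = 0.500000
  p = 2/48 = 0.041667: log2(p) = -4.584963, -p*log2(p) = 0.191040
  p = 16/48 = 0.333333: log2(p) = -1.584963, -p*log2(p) = 0.528321
  p = 4/48 = 0.083333: log2(p) = -3.584963, -p*log2(p) = 0.298747
  p = 14/48 = 0.291667: log2(p) = -1.777608, -p*log2(p) = 0.518469
H = 0.500000 + 0.191040 + 0.528321 + 0.298747 + 0.518469 = 2.036577

H = 2.0366 bits/symbol


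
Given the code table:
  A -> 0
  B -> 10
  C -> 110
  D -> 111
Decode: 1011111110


Decoding:
10 -> B
111 -> D
111 -> D
10 -> B


Result: BDDB


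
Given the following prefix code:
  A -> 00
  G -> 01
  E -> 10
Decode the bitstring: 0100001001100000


Decoding step by step:
Bits 01 -> G
Bits 00 -> A
Bits 00 -> A
Bits 10 -> E
Bits 01 -> G
Bits 10 -> E
Bits 00 -> A
Bits 00 -> A


Decoded message: GAAEGEAA


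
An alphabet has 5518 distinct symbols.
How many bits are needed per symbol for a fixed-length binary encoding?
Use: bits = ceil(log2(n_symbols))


log2(5518) = 12.4299
Bracket: 2^12 = 4096 < 5518 <= 2^13 = 8192
So ceil(log2(5518)) = 13

bits = ceil(log2(5518)) = ceil(12.4299) = 13 bits


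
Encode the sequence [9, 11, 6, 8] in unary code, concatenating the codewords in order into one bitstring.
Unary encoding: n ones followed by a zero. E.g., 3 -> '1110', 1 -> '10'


Encode each number as n ones followed by a terminating 0:
  9 -> 1111111110 (10 bits)
  11 -> 111111111110 (12 bits)
  6 -> 1111110 (7 bits)
  8 -> 111111110 (9 bits)
Total length = 10 + 12 + 7 + 9 = 38 bits.

Unary([9, 11, 6, 8]) = 11111111101111111111101111110111111110 (38 bits)


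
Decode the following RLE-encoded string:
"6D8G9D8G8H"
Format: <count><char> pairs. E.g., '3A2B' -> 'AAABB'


Expanding each <count><char> pair:
  6D -> 'DDDDDD'
  8G -> 'GGGGGGGG'
  9D -> 'DDDDDDDDD'
  8G -> 'GGGGGGGG'
  8H -> 'HHHHHHHH'

Decoded = DDDDDDGGGGGGGGDDDDDDDDDGGGGGGGGHHHHHHHH


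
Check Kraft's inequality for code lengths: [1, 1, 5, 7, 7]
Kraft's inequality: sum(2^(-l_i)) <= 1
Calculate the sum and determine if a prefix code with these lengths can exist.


Sum = 2^(-1) + 2^(-1) + 2^(-5) + 2^(-7) + 2^(-7)
    = 0.5 + 0.5 + 0.03125 + 0.0078125 + 0.0078125
    = 134/128 = 1.046875
Since 1.046875 > 1, Kraft's inequality is NOT satisfied.
A prefix code with these lengths CANNOT exist.

Kraft sum = 1.046875. Not satisfied.


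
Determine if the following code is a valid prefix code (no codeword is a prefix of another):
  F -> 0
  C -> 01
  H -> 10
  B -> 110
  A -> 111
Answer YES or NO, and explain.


Checking each pair (does one codeword prefix another?):
  F='0' vs C='01': prefix -- VIOLATION

NO -- this is NOT a valid prefix code. F (0) is a prefix of C (01).


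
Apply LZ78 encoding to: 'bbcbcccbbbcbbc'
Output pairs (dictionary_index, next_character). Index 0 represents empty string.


LZ78 encoding steps:
Dictionary: {0: ''}
Step 1: w='' (idx 0), next='b' -> output (0, 'b'), add 'b' as idx 1
Step 2: w='b' (idx 1), next='c' -> output (1, 'c'), add 'bc' as idx 2
Step 3: w='bc' (idx 2), next='c' -> output (2, 'c'), add 'bcc' as idx 3
Step 4: w='' (idx 0), next='c' -> output (0, 'c'), add 'c' as idx 4
Step 5: w='b' (idx 1), next='b' -> output (1, 'b'), add 'bb' as idx 5
Step 6: w='bc' (idx 2), next='b' -> output (2, 'b'), add 'bcb' as idx 6
Step 7: w='bc' (idx 2), end of input -> output (2, '')


Encoded: [(0, 'b'), (1, 'c'), (2, 'c'), (0, 'c'), (1, 'b'), (2, 'b'), (2, '')]


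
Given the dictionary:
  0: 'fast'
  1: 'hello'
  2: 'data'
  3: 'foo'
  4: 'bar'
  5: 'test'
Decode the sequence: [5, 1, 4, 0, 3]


Look up each index in the dictionary:
  5 -> 'test'
  1 -> 'hello'
  4 -> 'bar'
  0 -> 'fast'
  3 -> 'foo'

Decoded: "test hello bar fast foo"


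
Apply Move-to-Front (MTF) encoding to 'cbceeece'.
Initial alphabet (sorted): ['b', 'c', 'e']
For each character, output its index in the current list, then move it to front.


MTF encoding:
'c': index 1 in ['b', 'c', 'e'] -> ['c', 'b', 'e']
'b': index 1 in ['c', 'b', 'e'] -> ['b', 'c', 'e']
'c': index 1 in ['b', 'c', 'e'] -> ['c', 'b', 'e']
'e': index 2 in ['c', 'b', 'e'] -> ['e', 'c', 'b']
'e': index 0 in ['e', 'c', 'b'] -> ['e', 'c', 'b']
'e': index 0 in ['e', 'c', 'b'] -> ['e', 'c', 'b']
'c': index 1 in ['e', 'c', 'b'] -> ['c', 'e', 'b']
'e': index 1 in ['c', 'e', 'b'] -> ['e', 'c', 'b']


Output: [1, 1, 1, 2, 0, 0, 1, 1]


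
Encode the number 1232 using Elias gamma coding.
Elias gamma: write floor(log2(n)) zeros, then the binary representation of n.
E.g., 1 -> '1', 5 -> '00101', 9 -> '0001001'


num_bits = floor(log2(1232)) + 1 = 11
leading_zeros = num_bits - 1 = 10
binary(1232) = 10011010000

Elias gamma(1232) = '0000000000' + '10011010000' = 000000000010011010000 (21 bits)


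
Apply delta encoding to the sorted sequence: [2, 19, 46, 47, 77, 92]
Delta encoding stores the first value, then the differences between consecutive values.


First value: 2
Deltas:
  19 - 2 = 17
  46 - 19 = 27
  47 - 46 = 1
  77 - 47 = 30
  92 - 77 = 15


Delta encoded: [2, 17, 27, 1, 30, 15]


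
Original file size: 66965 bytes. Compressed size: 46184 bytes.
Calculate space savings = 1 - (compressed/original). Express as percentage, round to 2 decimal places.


ratio = compressed/original = 46184/66965 = 0.689674
savings = 1 - ratio = 1 - 0.689674 = 0.310326
as a percentage: 0.310326 * 100 = 31.03%

Space savings = 1 - 46184/66965 = 31.03%


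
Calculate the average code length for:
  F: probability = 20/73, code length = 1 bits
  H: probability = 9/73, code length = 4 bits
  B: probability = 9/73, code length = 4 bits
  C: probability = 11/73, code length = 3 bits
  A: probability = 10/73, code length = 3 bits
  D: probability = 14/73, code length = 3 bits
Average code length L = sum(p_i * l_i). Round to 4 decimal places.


Weighted contributions p_i * l_i:
  F: (20/73) * 1 = 20/73
  H: (9/73) * 4 = 36/73
  B: (9/73) * 4 = 36/73
  C: (11/73) * 3 = 33/73
  A: (10/73) * 3 = 30/73
  D: (14/73) * 3 = 42/73
Sum = (20 + 36 + 36 + 33 + 30 + 42)/73 = 197/73

L = 197/73 = 2.6986 bits/symbol


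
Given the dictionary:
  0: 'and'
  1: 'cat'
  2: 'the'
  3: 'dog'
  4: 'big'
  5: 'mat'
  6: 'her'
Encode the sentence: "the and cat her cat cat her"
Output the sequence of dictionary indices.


Look up each word in the dictionary:
  'the' -> 2
  'and' -> 0
  'cat' -> 1
  'her' -> 6
  'cat' -> 1
  'cat' -> 1
  'her' -> 6

Encoded: [2, 0, 1, 6, 1, 1, 6]


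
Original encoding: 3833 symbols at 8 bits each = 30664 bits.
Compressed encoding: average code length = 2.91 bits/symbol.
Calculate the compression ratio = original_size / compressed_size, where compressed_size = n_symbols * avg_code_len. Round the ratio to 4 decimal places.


original_size = n_symbols * orig_bits = 3833 * 8 = 30664 bits
compressed_size = n_symbols * avg_code_len = 3833 * 2.91 = 11154.03 bits
ratio = original_size / compressed_size = 30664 / 11154.03 = 2.7491

Compression ratio = 2.7491


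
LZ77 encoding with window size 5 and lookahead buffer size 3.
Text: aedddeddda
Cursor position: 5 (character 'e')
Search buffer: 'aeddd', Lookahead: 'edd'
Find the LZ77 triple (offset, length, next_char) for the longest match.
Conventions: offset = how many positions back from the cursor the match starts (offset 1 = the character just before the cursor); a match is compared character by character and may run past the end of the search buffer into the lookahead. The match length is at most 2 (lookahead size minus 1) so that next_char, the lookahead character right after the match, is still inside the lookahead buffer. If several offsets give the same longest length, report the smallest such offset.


Try each offset into the search buffer:
  offset=1 (pos 4, char 'd'): match length 0
  offset=2 (pos 3, char 'd'): match length 0
  offset=3 (pos 2, char 'd'): match length 0
  offset=4 (pos 1, char 'e'): match length 2
  offset=5 (pos 0, char 'a'): match length 0
Longest match has length 2 at offset 4.
next_char = character at position 5 + 2 = 7 -> 'd'

Best match: offset=4, length=2 (matching 'ed' starting at position 1)
LZ77 triple: (4, 2, 'd')


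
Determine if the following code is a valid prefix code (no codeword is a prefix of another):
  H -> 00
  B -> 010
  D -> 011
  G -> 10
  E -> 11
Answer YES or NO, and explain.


Checking each pair (does one codeword prefix another?):
  H='00' vs B='010': no prefix
  H='00' vs D='011': no prefix
  H='00' vs G='10': no prefix
  H='00' vs E='11': no prefix
  B='010' vs H='00': no prefix
  B='010' vs D='011': no prefix
  B='010' vs G='10': no prefix
  B='010' vs E='11': no prefix
  D='011' vs H='00': no prefix
  D='011' vs B='010': no prefix
  D='011' vs G='10': no prefix
  D='011' vs E='11': no prefix
  G='10' vs H='00': no prefix
  G='10' vs B='010': no prefix
  G='10' vs D='011': no prefix
  G='10' vs E='11': no prefix
  E='11' vs H='00': no prefix
  E='11' vs B='010': no prefix
  E='11' vs D='011': no prefix
  E='11' vs G='10': no prefix
No violation found over all pairs.

YES -- this is a valid prefix code. No codeword is a prefix of any other codeword.
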